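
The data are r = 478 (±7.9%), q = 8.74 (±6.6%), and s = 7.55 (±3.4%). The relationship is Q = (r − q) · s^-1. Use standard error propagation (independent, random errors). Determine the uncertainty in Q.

Let u = r − q = 469. δu = √(δr² + δq²) = √(1430 + 0.333) = 37.8, so δu/u = 0.0805.
Q is then a monomial in u, s:
δQ/Q = √((δu/u)² + (-1·δs/s)²) = √(0.00648 + 0.00116) = 0.0874
Q = 62.2, so δQ = 0.0874 × 62.2 = 5.43.

5.43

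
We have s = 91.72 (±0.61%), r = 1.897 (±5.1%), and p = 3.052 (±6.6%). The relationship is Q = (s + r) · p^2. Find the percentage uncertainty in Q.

Let u = s + r = 93.62. δu = √(δs² + δr²) = √(0.313 + 0.00936) = 0.568, so δu/u = 0.00607.
Q is then a monomial in u, p:
δQ/Q = √((δu/u)² + (2·δp/p)²) = √(3.68e-05 + 0.0174) = 0.132

13.2%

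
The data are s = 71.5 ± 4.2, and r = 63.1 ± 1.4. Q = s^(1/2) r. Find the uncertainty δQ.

19.6

For a monomial Q ∝ s^(1/2), r, fractional errors add in quadrature:
  (½·δs/s)² = (0.5×0.0587)² = 0.000863;  (1·δr/r)² = (1×0.0222)² = 0.000492
δQ/Q = √(0.00135) = 0.0368
Q = 534, so δQ = 0.0368 × 534 = 19.6.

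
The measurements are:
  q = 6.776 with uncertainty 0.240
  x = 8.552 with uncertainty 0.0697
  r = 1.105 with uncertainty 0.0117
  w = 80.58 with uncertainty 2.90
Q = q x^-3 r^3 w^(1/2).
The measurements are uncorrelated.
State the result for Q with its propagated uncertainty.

For a monomial Q ∝ q, x^-3, r^3, w^(1/2), fractional errors add in quadrature:
  (1·δq/q)² = (1×0.0354)² = 0.00125;  (-3·δx/x)² = (-3×0.00815)² = 0.000598;  (3·δr/r)² = (3×0.0106)² = 0.00101;  (½·δw/w)² = (0.5×0.0360)² = 0.000324
δQ/Q = √(0.00319) = 0.0564
Q = 0.1312, so δQ = 0.0564 × 0.1312 = 0.00741.

0.1312 ± 0.00741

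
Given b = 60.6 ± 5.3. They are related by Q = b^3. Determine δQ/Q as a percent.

Q is a product of powers, so relative uncertainties combine in quadrature:
  (3·δb/b)² = (3×0.0875)² = 0.0688
δQ/Q = √(0.0688) = 0.262

26.2%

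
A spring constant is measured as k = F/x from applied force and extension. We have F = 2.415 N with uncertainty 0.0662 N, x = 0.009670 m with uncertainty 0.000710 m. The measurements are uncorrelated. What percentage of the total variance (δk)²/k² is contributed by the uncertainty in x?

(δk/k)² = (1·δF/F)² + (-1·δx/x)²
  F term: (1×0.0274)² = 0.000751
  x term: (-1×0.0734)² = 0.00539
Total = 0.00614. Share from x = 0.00539/0.00614 = 0.878.

87.8%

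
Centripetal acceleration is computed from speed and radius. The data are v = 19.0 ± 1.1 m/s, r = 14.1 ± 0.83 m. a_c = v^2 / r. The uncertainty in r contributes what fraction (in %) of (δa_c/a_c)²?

(δa_c/a_c)² = (2·δv/v)² + (-1·δr/r)²
  v term: (2×0.0579)² = 0.0134
  r term: (-1×0.0589)² = 0.00347
Total = 0.0169. Share from r = 0.00347/0.0169 = 0.205.

20.5%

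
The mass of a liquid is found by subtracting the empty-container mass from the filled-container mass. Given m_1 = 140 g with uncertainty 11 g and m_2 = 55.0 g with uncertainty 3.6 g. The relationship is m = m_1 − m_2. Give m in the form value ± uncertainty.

For a sum/difference, combine absolute errors in quadrature:
  (δm_1)² = 121;  (δm_2)² = 13.0
δm = √(134) = 11.6 g
m = 85.0 g.

85.0 ± 11.6 g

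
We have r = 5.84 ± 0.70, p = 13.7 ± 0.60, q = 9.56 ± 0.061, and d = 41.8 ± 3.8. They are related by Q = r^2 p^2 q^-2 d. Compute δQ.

Since Q is a product/quotient, work with relative uncertainties:
  (2·δr/r)² = (2×0.120)² = 0.0575;  (2·δp/p)² = (2×0.0438)² = 0.00767;  (-2·δq/q)² = (-2×0.00638)² = 0.000163;  (1·δd/d)² = (1×0.0909)² = 0.00826
δQ/Q = √(0.0736) = 0.271
Q = 2930, so δQ = 0.271 × 2930 = 794.

794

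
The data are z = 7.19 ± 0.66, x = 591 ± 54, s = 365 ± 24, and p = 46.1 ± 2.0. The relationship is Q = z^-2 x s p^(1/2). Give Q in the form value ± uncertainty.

28300 ± 6130

Relative error in a monomial: (δQ/Q)² = Σ (nᵢ · δxᵢ/xᵢ)².
  (-2·δz/z)² = (-2×0.0918)² = 0.0337;  (1·δx/x)² = (1×0.0914)² = 0.00835;  (1·δs/s)² = (1×0.0658)² = 0.00432;  (½·δp/p)² = (0.5×0.0434)² = 0.000471
δQ/Q = √(0.0468) = 0.216
Q = 28300, so δQ = 0.216 × 28300 = 6130.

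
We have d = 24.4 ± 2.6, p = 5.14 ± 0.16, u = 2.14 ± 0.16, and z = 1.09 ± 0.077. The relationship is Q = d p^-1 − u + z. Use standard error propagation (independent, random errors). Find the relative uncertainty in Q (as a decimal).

Let w = d·p^-1 = 4.75. δw/w = √((1·δd/d)² + (-1·δp/p)²) = √(0.0114 + 0.000969) = 0.111, so δw = 0.527.
Q = w − u + z: δQ = √(δw² + δu² + δz²) = √(0.278 + 0.0256 + 0.00593) = 0.556
Q = 3.70, so δQ/Q = 0.556/3.70 = 0.150.

0.150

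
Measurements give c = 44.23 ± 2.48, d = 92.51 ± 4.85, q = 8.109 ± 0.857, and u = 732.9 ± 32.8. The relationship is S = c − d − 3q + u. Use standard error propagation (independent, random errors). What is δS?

33.3

Each term contributes (cᵢ δxᵢ)² to (δS)²:
  (δc)² = 6.15;  (δd)² = 23.5;  (3·δq)² = 6.61;  (δu)² = 1080
δS = √(1110) = 33.3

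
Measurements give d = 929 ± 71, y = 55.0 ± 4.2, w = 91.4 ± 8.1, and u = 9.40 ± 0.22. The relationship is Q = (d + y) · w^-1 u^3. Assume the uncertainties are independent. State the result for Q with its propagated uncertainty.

Let h = d + y = 984. δh = √(δd² + δy²) = √(5040 + 17.6) = 71.1, so δh/h = 0.0723.
Q is then a monomial in h, w, u:
δQ/Q = √((δh/h)² + (-1·δw/w)² + (3·δu/u)²) = √(0.00522 + 0.00785 + 0.00493) = 0.134
Q = 8940, so δQ = 0.134 × 8940 = 1200.

8940 ± 1200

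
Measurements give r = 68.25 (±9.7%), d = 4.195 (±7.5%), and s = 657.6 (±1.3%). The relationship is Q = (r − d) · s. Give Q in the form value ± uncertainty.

42120 ± 4390

Let u = r − d = 64.06. δu = √(δr² + δd²) = √(43.8 + 0.0990) = 6.63, so δu/u = 0.103.
Q is then a monomial in u, s:
δQ/Q = √((δu/u)² + (1·δs/s)²) = √(0.0107 + 0.000169) = 0.104
Q = 42120, so δQ = 0.104 × 42120 = 4390.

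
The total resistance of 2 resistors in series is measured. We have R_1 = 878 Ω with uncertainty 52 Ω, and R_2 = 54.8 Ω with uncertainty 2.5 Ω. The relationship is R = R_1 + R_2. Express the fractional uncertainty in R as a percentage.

For a sum/difference, combine absolute errors in quadrature:
  (δR_1)² = 2700;  (δR_2)² = 6.25
δR = √(2710) = 52.1 Ω
R = 933 Ω, so δR/R = 52.1/933 = 0.0558.

5.58%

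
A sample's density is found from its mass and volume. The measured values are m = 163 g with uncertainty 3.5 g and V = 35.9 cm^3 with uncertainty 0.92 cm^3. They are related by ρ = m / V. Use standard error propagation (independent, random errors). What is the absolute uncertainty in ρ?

For a monomial ρ ∝ m, V^-1, fractional errors add in quadrature:
  (1·δm/m)² = (1×0.0215)² = 0.000461;  (-1·δV/V)² = (-1×0.0256)² = 0.000657
δρ/ρ = √(0.00112) = 0.0334
ρ = 4.54 g/cm^3, so δρ = 0.0334 × 4.54 = 0.152 g/cm^3.

0.152 g/cm^3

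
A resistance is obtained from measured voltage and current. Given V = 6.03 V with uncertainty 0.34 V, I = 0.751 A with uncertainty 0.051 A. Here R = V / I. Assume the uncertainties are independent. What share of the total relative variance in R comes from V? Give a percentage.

40.8%

(δR/R)² = (1·δV/V)² + (-1·δI/I)²
  V term: (1×0.0564)² = 0.00318
  I term: (-1×0.0679)² = 0.00461
Total = 0.00779. Share from V = 0.00318/0.00779 = 0.408.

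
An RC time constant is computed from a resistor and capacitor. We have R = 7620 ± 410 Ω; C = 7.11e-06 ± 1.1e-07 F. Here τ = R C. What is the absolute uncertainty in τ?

τ is a product of powers, so relative uncertainties combine in quadrature:
  (1·δR/R)² = (1×0.0538)² = 0.00290;  (1·δC/C)² = (1×0.0155)² = 0.000239
δτ/τ = √(0.00313) = 0.0560
τ = 0.0542 s, so δτ = 0.0560 × 0.0542 = 0.00303 s.

0.00303 s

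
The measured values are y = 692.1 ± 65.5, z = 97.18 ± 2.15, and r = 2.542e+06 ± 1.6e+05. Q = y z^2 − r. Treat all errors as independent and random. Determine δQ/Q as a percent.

Let p = y·z^2 = 6.536e+06. δp/p = √((1·δy/y)² + (2·δz/z)²) = √(0.00896 + 0.00196) = 0.104, so δp = 6.83e+05.
Q = p − r: δQ = √(δp² + δr²) = √(4.66e+11 + 2.56e+10) = 7.01e+05
Q = 3.994e+06, so δQ/Q = 7.01e+05/3.994e+06 = 0.176.

17.6%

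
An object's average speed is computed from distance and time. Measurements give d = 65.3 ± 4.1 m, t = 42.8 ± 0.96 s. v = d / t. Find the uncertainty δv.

For a monomial v ∝ d, t^-1, fractional errors add in quadrature:
  (1·δd/d)² = (1×0.0628)² = 0.00394;  (-1·δt/t)² = (-1×0.0224)² = 0.000503
δv/v = √(0.00445) = 0.0667
v = 1.53 m/s, so δv = 0.0667 × 1.53 = 0.102 m/s.

0.102 m/s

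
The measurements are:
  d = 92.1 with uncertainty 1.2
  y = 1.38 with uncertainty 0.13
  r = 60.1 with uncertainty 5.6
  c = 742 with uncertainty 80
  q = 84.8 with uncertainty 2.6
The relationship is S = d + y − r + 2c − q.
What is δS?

160

For a sum/difference, combine absolute errors in quadrature:
  (δd)² = 1.44;  (δy)² = 0.0169;  (δr)² = 31.4;  (2·δc)² = 25600;  (δq)² = 6.76
δS = √(25600) = 160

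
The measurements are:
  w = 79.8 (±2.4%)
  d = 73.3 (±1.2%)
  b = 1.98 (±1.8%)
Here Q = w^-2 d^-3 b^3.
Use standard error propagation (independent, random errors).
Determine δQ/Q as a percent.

8.07%

Relative error in a monomial: (δQ/Q)² = Σ (nᵢ · δxᵢ/xᵢ)².
  (-2·δw/w)² = (-2×0.0240)² = 0.00230;  (-3·δd/d)² = (-3×0.0120)² = 0.00130;  (3·δb/b)² = (3×0.0180)² = 0.00292
δQ/Q = √(0.00652) = 0.0807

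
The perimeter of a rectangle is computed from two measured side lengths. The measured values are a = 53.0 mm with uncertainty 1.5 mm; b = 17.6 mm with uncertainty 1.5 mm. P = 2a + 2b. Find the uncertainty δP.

Absolute uncertainties add in quadrature for a linear combination:
  (2·δa)² = 9.00;  (2·δb)² = 9.00
δP = √(18.0) = 4.24 mm

4.24 mm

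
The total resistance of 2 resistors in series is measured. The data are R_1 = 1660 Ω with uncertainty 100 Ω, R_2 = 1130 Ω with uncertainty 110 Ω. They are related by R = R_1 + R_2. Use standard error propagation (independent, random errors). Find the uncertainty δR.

149 Ω

Sums and differences: (δR)² = Σ (cᵢ δxᵢ)².
  (δR_1)² = 10000;  (δR_2)² = 12100
δR = √(22100) = 149 Ω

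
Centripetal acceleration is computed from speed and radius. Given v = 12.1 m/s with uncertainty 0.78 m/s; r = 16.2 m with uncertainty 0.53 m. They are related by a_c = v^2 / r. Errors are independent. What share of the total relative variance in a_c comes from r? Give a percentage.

6.05%

(δa_c/a_c)² = (2·δv/v)² + (-1·δr/r)²
  v term: (2×0.0645)² = 0.0166
  r term: (-1×0.0327)² = 0.00107
Total = 0.0177. Share from r = 0.00107/0.0177 = 0.0605.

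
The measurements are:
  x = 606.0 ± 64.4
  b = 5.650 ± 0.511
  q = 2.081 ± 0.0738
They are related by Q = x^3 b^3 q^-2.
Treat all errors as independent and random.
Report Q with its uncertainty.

Since Q is a product/quotient, work with relative uncertainties:
  (3·δx/x)² = (3×0.106)² = 0.102;  (3·δb/b)² = (3×0.0904)² = 0.0736;  (-2·δq/q)² = (-2×0.0355)² = 0.00503
δQ/Q = √(0.180) = 0.425
Q = 9.269e+09, so δQ = 0.425 × 9.269e+09 = 3.94e+09.

(9.269 ± 3.94) × 10^9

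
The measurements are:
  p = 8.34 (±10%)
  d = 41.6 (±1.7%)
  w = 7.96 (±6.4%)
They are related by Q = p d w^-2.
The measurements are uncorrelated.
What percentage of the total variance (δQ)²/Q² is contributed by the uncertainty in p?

(δQ/Q)² = (1·δp/p)² + (1·δd/d)² + (-2·δw/w)²
  p term: (1×0.100)² = 0.0100
  d term: (1×0.0170)² = 0.000289
  w term: (-2×0.0640)² = 0.0164
Total = 0.0267. Share from p = 0.0100/0.0267 = 0.375.

37.5%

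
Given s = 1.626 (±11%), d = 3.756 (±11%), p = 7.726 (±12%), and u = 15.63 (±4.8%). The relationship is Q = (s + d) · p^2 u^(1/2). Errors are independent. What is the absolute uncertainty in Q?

Let w = s + d = 5.382. δw = √(δs² + δd²) = √(0.0320 + 0.171) = 0.450, so δw/w = 0.0837.
Q is then a monomial in w, p, u:
δQ/Q = √((δw/w)² + (2·δp/p)² + (½·δu/u)²) = √(0.00700 + 0.0576 + 0.000576) = 0.255
Q = 1270, so δQ = 0.255 × 1270 = 324.

324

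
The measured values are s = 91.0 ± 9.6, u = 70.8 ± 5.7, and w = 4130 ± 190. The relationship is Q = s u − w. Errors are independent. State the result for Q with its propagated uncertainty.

Let p = s·u = 6440. δp/p = √((1·δs/s)² + (1·δu/u)²) = √(0.0111 + 0.00648) = 0.133, so δp = 855.
Q = p − w: δQ = √(δp² + δw²) = √(7.31e+05 + 36100) = 876
Q = 2310.

2310 ± 876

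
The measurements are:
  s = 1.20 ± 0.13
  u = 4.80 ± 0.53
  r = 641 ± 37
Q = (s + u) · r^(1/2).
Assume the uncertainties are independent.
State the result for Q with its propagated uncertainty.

152 ± 14.5

Let w = s + u = 6.00. δw = √(δs² + δu²) = √(0.0169 + 0.281) = 0.546, so δw/w = 0.0910.
Q is then a monomial in w, r:
δQ/Q = √((δw/w)² + (½·δr/r)²) = √(0.00827 + 0.000833) = 0.0954
Q = 152, so δQ = 0.0954 × 152 = 14.5.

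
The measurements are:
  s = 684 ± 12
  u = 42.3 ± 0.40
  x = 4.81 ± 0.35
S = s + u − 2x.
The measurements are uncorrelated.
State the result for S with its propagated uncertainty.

717 ± 12.0

Sums and differences: (δS)² = Σ (cᵢ δxᵢ)².
  (δs)² = 144;  (δu)² = 0.160;  (2·δx)² = 0.490
δS = √(145) = 12.0
S = 717.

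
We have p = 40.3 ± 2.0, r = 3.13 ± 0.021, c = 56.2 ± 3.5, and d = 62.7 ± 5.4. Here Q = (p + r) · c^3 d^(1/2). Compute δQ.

1.2e+07

Let u = p + r = 43.4. δu = √(δp² + δr²) = √(4.00 + 0.000441) = 2.00, so δu/u = 0.0461.
Q is then a monomial in u, c, d:
δQ/Q = √((δu/u)² + (3·δc/c)² + (½·δd/d)²) = √(0.00212 + 0.0349 + 0.00185) = 0.197
Q = 6.1e+07, so δQ = 0.197 × 6.1e+07 = 1.2e+07.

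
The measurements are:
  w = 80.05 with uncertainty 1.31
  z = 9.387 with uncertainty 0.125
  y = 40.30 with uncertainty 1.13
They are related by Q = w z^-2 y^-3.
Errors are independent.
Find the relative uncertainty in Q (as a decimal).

0.0897

Since Q is a product/quotient, work with relative uncertainties:
  (1·δw/w)² = (1×0.0164)² = 0.000268;  (-2·δz/z)² = (-2×0.0133)² = 0.000709;  (-3·δy/y)² = (-3×0.0280)² = 0.00708
δQ/Q = √(0.00805) = 0.0897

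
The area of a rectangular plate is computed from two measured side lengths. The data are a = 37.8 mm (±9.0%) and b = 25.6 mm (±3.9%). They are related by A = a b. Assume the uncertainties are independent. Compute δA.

94.9 mm^2

A is a product of powers, so relative uncertainties combine in quadrature:
  (1·δa/a)² = (1×0.0900)² = 0.00810;  (1·δb/b)² = (1×0.0390)² = 0.00152
δA/A = √(0.00962) = 0.0981
A = 968 mm^2, so δA = 0.0981 × 968 = 94.9 mm^2.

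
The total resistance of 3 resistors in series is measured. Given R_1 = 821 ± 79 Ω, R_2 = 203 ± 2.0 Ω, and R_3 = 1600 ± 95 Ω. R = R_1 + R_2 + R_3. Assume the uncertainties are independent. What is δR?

124 Ω

Sums and differences: (δR)² = Σ (cᵢ δxᵢ)².
  (δR_1)² = 6240;  (δR_2)² = 4.00;  (δR_3)² = 9020
δR = √(15300) = 124 Ω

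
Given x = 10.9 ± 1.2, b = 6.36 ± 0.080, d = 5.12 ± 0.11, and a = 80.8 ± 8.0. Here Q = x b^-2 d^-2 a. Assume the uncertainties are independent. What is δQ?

0.130

Relative error in a monomial: (δQ/Q)² = Σ (nᵢ · δxᵢ/xᵢ)².
  (1·δx/x)² = (1×0.110)² = 0.0121;  (-2·δb/b)² = (-2×0.0126)² = 0.000633;  (-2·δd/d)² = (-2×0.0215)² = 0.00185;  (1·δa/a)² = (1×0.0990)² = 0.00980
δQ/Q = √(0.0244) = 0.156
Q = 0.831, so δQ = 0.156 × 0.831 = 0.130.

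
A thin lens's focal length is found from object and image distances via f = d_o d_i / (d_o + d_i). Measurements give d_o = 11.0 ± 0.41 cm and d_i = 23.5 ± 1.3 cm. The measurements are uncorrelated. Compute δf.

0.232 cm

∂f/∂d_o = (d_i/(d_o+d_i))² = 0.464;  ∂f/∂d_i = (d_o/(d_o+d_i))² = 0.102
δf = √((∂f/∂d_o · δd_o)² + (∂f/∂d_i · δd_i)²) = √(0.0362 + 0.0175) = 0.232 cm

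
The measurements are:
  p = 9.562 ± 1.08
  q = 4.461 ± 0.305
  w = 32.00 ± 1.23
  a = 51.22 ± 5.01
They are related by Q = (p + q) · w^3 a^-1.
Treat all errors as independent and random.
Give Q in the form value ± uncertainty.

Let u = p + q = 14.02. δu = √(δp² + δq²) = √(1.17 + 0.0930) = 1.12, so δu/u = 0.0800.
Q is then a monomial in u, w, a:
δQ/Q = √((δu/u)² + (3·δw/w)² + (-1·δa/a)²) = √(0.00640 + 0.0133 + 0.00957) = 0.171
Q = 8971, so δQ = 0.171 × 8971 = 1530.

8971 ± 1530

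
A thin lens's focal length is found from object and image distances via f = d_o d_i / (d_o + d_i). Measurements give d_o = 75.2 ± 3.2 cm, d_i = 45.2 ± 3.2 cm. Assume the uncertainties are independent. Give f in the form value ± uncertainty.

∂f/∂d_o = (d_i/(d_o+d_i))² = 0.141;  ∂f/∂d_i = (d_o/(d_o+d_i))² = 0.390
δf = √((∂f/∂d_o · δd_o)² + (∂f/∂d_i · δd_i)²) = √(0.203 + 1.56) = 1.33 cm
f = 28.2 cm.

28.2 ± 1.33 cm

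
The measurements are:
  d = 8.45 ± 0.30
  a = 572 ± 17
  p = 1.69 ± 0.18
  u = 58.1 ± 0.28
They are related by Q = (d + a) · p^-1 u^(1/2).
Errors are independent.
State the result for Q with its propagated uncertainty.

2620 ± 289

Let w = d + a = 580. δw = √(δd² + δa²) = √(0.0900 + 289) = 17.0, so δw/w = 0.0293.
Q is then a monomial in w, p, u:
δQ/Q = √((δw/w)² + (-1·δp/p)² + (½·δu/u)²) = √(0.000858 + 0.0113 + 5.81e-06) = 0.110
Q = 2620, so δQ = 0.110 × 2620 = 289.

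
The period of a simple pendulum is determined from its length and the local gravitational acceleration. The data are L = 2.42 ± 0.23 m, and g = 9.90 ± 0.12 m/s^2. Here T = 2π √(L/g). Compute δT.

Relative error in a monomial: (δT/T)² = Σ (nᵢ · δxᵢ/xᵢ)².
  (½·δL/L)² = (0.5×0.0950)² = 0.00226;  (−½·δg/g)² = (-0.5×0.0121)² = 3.67e-05
δT/T = √(0.00229) = 0.0479
T = 3.11 s, so δT = 0.0479 × 3.11 = 0.149 s.

0.149 s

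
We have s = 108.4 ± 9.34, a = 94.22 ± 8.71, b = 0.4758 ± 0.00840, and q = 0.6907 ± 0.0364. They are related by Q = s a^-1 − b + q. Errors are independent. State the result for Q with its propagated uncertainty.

Let p = s·a^-1 = 1.150. δp/p = √((1·δs/s)² + (-1·δa/a)²) = √(0.00742 + 0.00855) = 0.126, so δp = 0.145.
Q = p − b + q: δQ = √(δp² + δb² + δq²) = √(0.0211 + 7.06e-05 + 0.00132) = 0.150
Q = 1.365.

1.365 ± 0.150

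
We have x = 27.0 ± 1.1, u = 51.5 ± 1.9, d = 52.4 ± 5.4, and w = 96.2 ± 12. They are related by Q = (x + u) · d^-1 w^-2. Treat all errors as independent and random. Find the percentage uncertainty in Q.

27.1%

Let h = x + u = 78.5. δh = √(δx² + δu²) = √(1.21 + 3.61) = 2.20, so δh/h = 0.0280.
Q is then a monomial in h, d, w:
δQ/Q = √((δh/h)² + (-1·δd/d)² + (-2·δw/w)²) = √(0.000782 + 0.0106 + 0.0622) = 0.271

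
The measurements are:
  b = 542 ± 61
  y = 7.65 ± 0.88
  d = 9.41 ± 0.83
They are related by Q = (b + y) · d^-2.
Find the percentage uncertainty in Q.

20.8%

Let u = b + y = 550. δu = √(δb² + δy²) = √(3720 + 0.774) = 61.0, so δu/u = 0.111.
Q is then a monomial in u, d:
δQ/Q = √((δu/u)² + (-2·δd/d)²) = √(0.0123 + 0.0311) = 0.208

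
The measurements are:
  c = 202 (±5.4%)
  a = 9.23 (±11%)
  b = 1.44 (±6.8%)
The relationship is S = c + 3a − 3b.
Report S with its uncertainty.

Sums and differences: (δS)² = Σ (cᵢ δxᵢ)².
  (δc)² = 119;  (3·δa)² = 9.28;  (3·δb)² = 0.0863
δS = √(128) = 11.3
S = 225.

225 ± 11.3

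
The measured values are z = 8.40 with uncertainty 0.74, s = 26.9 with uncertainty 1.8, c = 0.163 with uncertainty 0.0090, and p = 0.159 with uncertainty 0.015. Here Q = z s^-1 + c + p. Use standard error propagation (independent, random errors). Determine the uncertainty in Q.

0.0387

Let w = z·s^-1 = 0.312. δw/w = √((1·δz/z)² + (-1·δs/s)²) = √(0.00776 + 0.00448) = 0.111, so δw = 0.0345.
Q = w + c + p: δQ = √(δw² + δc² + δp²) = √(0.00119 + 8.1e-05 + 0.000225) = 0.0387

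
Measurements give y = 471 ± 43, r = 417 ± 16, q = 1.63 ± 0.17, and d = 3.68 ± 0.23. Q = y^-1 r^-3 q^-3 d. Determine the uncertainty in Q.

8.74e-12

Each factor contributes (exponent × relative error)² to (δQ/Q)²:
  (-1·δy/y)² = (-1×0.0913)² = 0.00833;  (-3·δr/r)² = (-3×0.0384)² = 0.0132;  (-3·δq/q)² = (-3×0.104)² = 0.0979;  (1·δd/d)² = (1×0.0625)² = 0.00391
δQ/Q = √(0.123) = 0.351
Q = 2.49e-11, so δQ = 0.351 × 2.49e-11 = 8.74e-12.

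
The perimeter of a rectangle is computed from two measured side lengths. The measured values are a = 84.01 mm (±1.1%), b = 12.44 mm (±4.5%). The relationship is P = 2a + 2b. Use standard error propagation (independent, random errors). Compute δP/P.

Each term contributes (cᵢ δxᵢ)² to (δP)²:
  (2·δa)² = 3.42;  (2·δb)² = 1.25
δP = √(4.67) = 2.16 mm
P = 192.9 mm, so δP/P = 2.16/192.9 = 0.0112.

0.0112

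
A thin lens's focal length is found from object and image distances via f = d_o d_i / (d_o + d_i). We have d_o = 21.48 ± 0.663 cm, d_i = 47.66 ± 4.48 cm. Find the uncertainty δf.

0.535 cm

∂f/∂d_o = (d_i/(d_o+d_i))² = 0.475;  ∂f/∂d_i = (d_o/(d_o+d_i))² = 0.0965
δf = √((∂f/∂d_o · δd_o)² + (∂f/∂d_i · δd_i)²) = √(0.0992 + 0.187) = 0.535 cm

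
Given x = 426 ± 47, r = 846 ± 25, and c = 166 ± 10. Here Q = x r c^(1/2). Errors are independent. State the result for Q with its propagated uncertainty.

(4.64 ± 0.548) × 10^6

Each factor contributes (exponent × relative error)² to (δQ/Q)²:
  (1·δx/x)² = (1×0.110)² = 0.0122;  (1·δr/r)² = (1×0.0296)² = 0.000873;  (½·δc/c)² = (0.5×0.0602)² = 0.000907
δQ/Q = √(0.0140) = 0.118
Q = 4.64e+06, so δQ = 0.118 × 4.64e+06 = 5.48e+05.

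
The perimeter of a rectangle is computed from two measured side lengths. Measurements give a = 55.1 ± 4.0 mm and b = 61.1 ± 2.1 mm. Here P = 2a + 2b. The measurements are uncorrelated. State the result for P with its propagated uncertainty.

Each term contributes (cᵢ δxᵢ)² to (δP)²:
  (2·δa)² = 64.0;  (2·δb)² = 17.6
δP = √(81.6) = 9.04 mm
P = 232 mm.

232 ± 9.04 mm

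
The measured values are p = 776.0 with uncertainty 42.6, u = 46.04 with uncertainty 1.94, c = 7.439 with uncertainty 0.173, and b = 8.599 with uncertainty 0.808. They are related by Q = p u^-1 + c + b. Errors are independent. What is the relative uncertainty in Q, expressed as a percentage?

Let w = p·u^-1 = 16.85. δw/w = √((1·δp/p)² + (-1·δu/u)²) = √(0.00301 + 0.00178) = 0.0692, so δw = 1.17.
Q = w + c + b: δQ = √(δw² + δc² + δb²) = √(1.36 + 0.0299 + 0.653) = 1.43
Q = 32.89, so δQ/Q = 1.43/32.89 = 0.0435.

4.35%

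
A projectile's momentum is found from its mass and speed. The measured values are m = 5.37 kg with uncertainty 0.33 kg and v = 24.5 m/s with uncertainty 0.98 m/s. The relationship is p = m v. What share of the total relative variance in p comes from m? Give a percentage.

70.2%

(δp/p)² = (1·δm/m)² + (1·δv/v)²
  m term: (1×0.0615)² = 0.00378
  v term: (1×0.0400)² = 0.00160
Total = 0.00538. Share from m = 0.00378/0.00538 = 0.702.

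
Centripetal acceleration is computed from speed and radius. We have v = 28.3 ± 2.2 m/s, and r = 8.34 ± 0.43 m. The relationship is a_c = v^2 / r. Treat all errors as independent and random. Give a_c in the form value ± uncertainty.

For a monomial a_c ∝ v^2, r^-1, fractional errors add in quadrature:
  (2·δv/v)² = (2×0.0777)² = 0.0242;  (-1·δr/r)² = (-1×0.0516)² = 0.00266
δa_c/a_c = √(0.0268) = 0.164
a_c = 96.0 m/s^2, so δa_c = 0.164 × 96.0 = 15.7 m/s^2.

96.0 ± 15.7 m/s^2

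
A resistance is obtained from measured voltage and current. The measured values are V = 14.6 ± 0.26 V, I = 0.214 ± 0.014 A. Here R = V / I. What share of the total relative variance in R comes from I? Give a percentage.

(δR/R)² = (1·δV/V)² + (-1·δI/I)²
  V term: (1×0.0178)² = 0.000317
  I term: (-1×0.0654)² = 0.00428
Total = 0.00460. Share from I = 0.00428/0.00460 = 0.931.

93.1%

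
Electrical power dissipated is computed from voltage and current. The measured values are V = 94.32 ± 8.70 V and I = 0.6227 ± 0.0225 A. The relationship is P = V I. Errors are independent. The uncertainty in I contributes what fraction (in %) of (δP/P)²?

(δP/P)² = (1·δV/V)² + (1·δI/I)²
  V term: (1×0.0922)² = 0.00851
  I term: (1×0.0361)² = 0.00131
Total = 0.00981. Share from I = 0.00131/0.00981 = 0.133.

13.3%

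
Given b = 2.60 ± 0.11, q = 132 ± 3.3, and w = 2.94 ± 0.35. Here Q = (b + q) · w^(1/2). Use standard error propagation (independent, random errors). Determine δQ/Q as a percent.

Let u = b + q = 135. δu = √(δb² + δq²) = √(0.0121 + 10.9) = 3.30, so δu/u = 0.0245.
Q is then a monomial in u, w:
δQ/Q = √((δu/u)² + (½·δw/w)²) = √(0.000602 + 0.00354) = 0.0644

6.44%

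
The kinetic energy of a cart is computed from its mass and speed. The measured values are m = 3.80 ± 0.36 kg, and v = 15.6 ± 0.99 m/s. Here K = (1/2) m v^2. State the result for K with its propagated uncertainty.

Relative error in a monomial: (δK/K)² = Σ (nᵢ · δxᵢ/xᵢ)².
  (1·δm/m)² = (1×0.0947)² = 0.00898;  (2·δv/v)² = (2×0.0635)² = 0.0161
δK/K = √(0.0251) = 0.158
K = 462 J, so δK = 0.158 × 462 = 73.2 J.

462 ± 73.2 J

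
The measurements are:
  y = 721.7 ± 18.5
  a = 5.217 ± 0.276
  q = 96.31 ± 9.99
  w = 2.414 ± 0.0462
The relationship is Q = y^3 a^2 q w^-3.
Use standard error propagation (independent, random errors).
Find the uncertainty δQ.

Products/powers → add relative errors in quadrature, weighted by exponent:
  (3·δy/y)² = (3×0.0256)² = 0.00591;  (2·δa/a)² = (2×0.0529)² = 0.0112;  (1·δq/q)² = (1×0.104)² = 0.0108;  (-3·δw/w)² = (-3×0.0191)² = 0.00330
δQ/Q = √(0.0312) = 0.177
Q = 7.004e+10, so δQ = 0.177 × 7.004e+10 = 1.24e+10.

1.24e+10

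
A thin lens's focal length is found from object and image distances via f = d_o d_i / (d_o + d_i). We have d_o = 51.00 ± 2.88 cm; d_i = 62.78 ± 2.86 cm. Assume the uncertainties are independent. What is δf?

∂f/∂d_o = (d_i/(d_o+d_i))² = 0.304;  ∂f/∂d_i = (d_o/(d_o+d_i))² = 0.201
δf = √((∂f/∂d_o · δd_o)² + (∂f/∂d_i · δd_i)²) = √(0.769 + 0.330) = 1.05 cm

1.05 cm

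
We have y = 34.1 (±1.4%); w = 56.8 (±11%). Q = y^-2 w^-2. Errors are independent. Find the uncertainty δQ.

Products/powers → add relative errors in quadrature, weighted by exponent:
  (-2·δy/y)² = (-2×0.0140)² = 0.000784;  (-2·δw/w)² = (-2×0.110)² = 0.0484
δQ/Q = √(0.0492) = 0.222
Q = 2.67e-07, so δQ = 0.222 × 2.67e-07 = 5.91e-08.

5.91e-08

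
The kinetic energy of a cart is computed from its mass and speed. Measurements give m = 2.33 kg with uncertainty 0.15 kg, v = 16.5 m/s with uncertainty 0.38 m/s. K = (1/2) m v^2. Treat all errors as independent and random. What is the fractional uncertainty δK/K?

0.0792

Relative error in a monomial: (δK/K)² = Σ (nᵢ · δxᵢ/xᵢ)².
  (1·δm/m)² = (1×0.0644)² = 0.00414;  (2·δv/v)² = (2×0.0230)² = 0.00212
δK/K = √(0.00627) = 0.0792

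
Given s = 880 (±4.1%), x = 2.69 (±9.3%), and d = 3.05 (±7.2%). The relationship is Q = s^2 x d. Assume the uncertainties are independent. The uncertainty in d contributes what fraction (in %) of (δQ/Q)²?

25.2%

(δQ/Q)² = (2·δs/s)² + (1·δx/x)² + (1·δd/d)²
  s term: (2×0.0410)² = 0.00672
  x term: (1×0.0930)² = 0.00865
  d term: (1×0.0720)² = 0.00518
Total = 0.0206. Share from d = 0.00518/0.0206 = 0.252.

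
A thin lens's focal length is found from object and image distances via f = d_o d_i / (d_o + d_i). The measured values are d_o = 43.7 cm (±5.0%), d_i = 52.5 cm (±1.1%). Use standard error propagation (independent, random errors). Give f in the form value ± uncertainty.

∂f/∂d_o = (d_i/(d_o+d_i))² = 0.298;  ∂f/∂d_i = (d_o/(d_o+d_i))² = 0.206
δf = √((∂f/∂d_o · δd_o)² + (∂f/∂d_i · δd_i)²) = √(0.423 + 0.0142) = 0.662 cm
f = 23.8 cm.

23.8 ± 0.662 cm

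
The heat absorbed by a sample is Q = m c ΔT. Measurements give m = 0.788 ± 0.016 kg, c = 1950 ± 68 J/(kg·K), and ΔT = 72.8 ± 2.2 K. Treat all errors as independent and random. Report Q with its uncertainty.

Relative error in a monomial: (δQ/Q)² = Σ (nᵢ · δxᵢ/xᵢ)².
  (1·δm/m)² = (1×0.0203)² = 0.000412;  (1·δc/c)² = (1×0.0349)² = 0.00122;  (1·δΔT/ΔT)² = (1×0.0302)² = 0.000913
δQ/Q = √(0.00254) = 0.0504
Q = 1.12e+05 J, so δQ = 0.0504 × 1.12e+05 = 5640 J.

(1.12 ± 0.0564) × 10^5 J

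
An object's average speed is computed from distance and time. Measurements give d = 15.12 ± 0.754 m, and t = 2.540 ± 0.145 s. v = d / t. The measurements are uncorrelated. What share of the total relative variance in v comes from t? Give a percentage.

(δv/v)² = (1·δd/d)² + (-1·δt/t)²
  d term: (1×0.0499)² = 0.00249
  t term: (-1×0.0571)² = 0.00326
Total = 0.00575. Share from t = 0.00326/0.00575 = 0.567.

56.7%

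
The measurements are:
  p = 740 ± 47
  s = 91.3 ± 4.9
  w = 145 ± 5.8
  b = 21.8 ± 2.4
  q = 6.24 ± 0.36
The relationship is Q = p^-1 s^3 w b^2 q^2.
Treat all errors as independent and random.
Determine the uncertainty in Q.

Products/powers → add relative errors in quadrature, weighted by exponent:
  (-1·δp/p)² = (-1×0.0635)² = 0.00403;  (3·δs/s)² = (3×0.0537)² = 0.0259;  (1·δw/w)² = (1×0.0400)² = 0.00160;  (2·δb/b)² = (2×0.110)² = 0.0485;  (2·δq/q)² = (2×0.0577)² = 0.0133
δQ/Q = √(0.0934) = 0.306
Q = 2.76e+09, so δQ = 0.306 × 2.76e+09 = 8.43e+08.

8.43e+08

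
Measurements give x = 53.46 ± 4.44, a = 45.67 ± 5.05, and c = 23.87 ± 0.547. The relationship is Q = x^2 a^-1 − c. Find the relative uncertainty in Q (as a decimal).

Let p = x^2·a^-1 = 62.58. δp/p = √((2·δx/x)² + (-1·δa/a)²) = √(0.0276 + 0.0122) = 0.200, so δp = 12.5.
Q = p − c: δQ = √(δp² + δc²) = √(156 + 0.299) = 12.5
Q = 38.71, so δQ/Q = 12.5/38.71 = 0.323.

0.323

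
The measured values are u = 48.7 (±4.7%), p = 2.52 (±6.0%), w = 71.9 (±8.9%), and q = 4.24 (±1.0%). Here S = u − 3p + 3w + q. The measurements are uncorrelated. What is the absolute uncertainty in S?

Absolute uncertainties add in quadrature for a linear combination:
  (δu)² = 5.24;  (3·δp)² = 0.206;  (3·δw)² = 369;  (δq)² = 0.00180
δS = √(374) = 19.3

19.3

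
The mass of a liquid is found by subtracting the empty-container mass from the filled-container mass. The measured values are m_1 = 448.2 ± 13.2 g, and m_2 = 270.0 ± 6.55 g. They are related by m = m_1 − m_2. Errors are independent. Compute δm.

14.7 g

m is a linear combination, so absolute uncertainties add in quadrature:
  (δm_1)² = 174;  (δm_2)² = 42.9
δm = √(217) = 14.7 g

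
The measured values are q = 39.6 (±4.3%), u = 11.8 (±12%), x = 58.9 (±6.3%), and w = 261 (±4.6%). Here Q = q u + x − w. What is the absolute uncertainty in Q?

60.9

Let p = q·u = 467. δp/p = √((1·δq/q)² + (1·δu/u)²) = √(0.00185 + 0.0144) = 0.127, so δp = 59.6.
Q = p + x − w: δQ = √(δp² + δx² + δw²) = √(3550 + 13.8 + 144) = 60.9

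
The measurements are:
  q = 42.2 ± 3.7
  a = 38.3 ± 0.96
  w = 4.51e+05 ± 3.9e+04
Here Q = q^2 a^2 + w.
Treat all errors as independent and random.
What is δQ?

Let p = q^2·a^2 = 2.61e+06. δp/p = √((2·δq/q)² + (2·δa/a)²) = √(0.0307 + 0.00251) = 0.182, so δp = 4.76e+05.
Q = p + w: δQ = √(δp² + δw²) = √(2.27e+11 + 1.52e+09) = 4.78e+05

4.78e+05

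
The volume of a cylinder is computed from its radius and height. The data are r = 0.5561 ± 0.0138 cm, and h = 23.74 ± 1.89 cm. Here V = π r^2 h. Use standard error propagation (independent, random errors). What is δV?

2.16 cm^3

Products/powers → add relative errors in quadrature, weighted by exponent:
  (2·δr/r)² = (2×0.0248)² = 0.00246;  (1·δh/h)² = (1×0.0796)² = 0.00634
δV/V = √(0.00880) = 0.0938
V = 23.06 cm^3, so δV = 0.0938 × 23.06 = 2.16 cm^3.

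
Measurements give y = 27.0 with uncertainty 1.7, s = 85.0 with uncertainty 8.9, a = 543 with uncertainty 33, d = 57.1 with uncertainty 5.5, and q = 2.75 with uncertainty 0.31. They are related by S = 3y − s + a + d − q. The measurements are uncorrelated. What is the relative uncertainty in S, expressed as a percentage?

5.90%

Absolute uncertainties add in quadrature for a linear combination:
  (3·δy)² = 26.0;  (δs)² = 79.2;  (δa)² = 1090;  (δd)² = 30.2;  (δq)² = 0.0961
δS = √(1220) = 35.0
S = 593, so δS/S = 35.0/593 = 0.0590.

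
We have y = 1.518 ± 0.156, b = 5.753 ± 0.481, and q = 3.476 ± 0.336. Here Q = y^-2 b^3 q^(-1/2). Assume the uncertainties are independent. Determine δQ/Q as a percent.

32.8%

Since Q is a product/quotient, work with relative uncertainties:
  (-2·δy/y)² = (-2×0.103)² = 0.0422;  (3·δb/b)² = (3×0.0836)² = 0.0629;  (−½·δq/q)² = (-0.5×0.0967)² = 0.00234
δQ/Q = √(0.107) = 0.328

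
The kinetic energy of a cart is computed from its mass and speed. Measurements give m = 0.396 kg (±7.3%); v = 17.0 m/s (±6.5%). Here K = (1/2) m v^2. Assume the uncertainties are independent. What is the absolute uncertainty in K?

8.53 J

Products/powers → add relative errors in quadrature, weighted by exponent:
  (1·δm/m)² = (1×0.0730)² = 0.00533;  (2·δv/v)² = (2×0.0650)² = 0.0169
δK/K = √(0.0222) = 0.149
K = 57.2 J, so δK = 0.149 × 57.2 = 8.53 J.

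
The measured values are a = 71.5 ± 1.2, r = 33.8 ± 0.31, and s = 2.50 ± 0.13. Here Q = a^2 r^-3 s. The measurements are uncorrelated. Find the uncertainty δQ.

0.0224

Q is a product of powers, so relative uncertainties combine in quadrature:
  (2·δa/a)² = (2×0.0168)² = 0.00113;  (-3·δr/r)² = (-3×0.00917)² = 0.000757;  (1·δs/s)² = (1×0.0520)² = 0.00270
δQ/Q = √(0.00459) = 0.0677
Q = 0.331, so δQ = 0.0677 × 0.331 = 0.0224.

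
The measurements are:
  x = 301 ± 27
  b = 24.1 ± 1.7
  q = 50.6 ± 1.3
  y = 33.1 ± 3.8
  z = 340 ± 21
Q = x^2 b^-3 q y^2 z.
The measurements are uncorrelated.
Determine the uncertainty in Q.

4.47e+07

Each factor contributes (exponent × relative error)² to (δQ/Q)²:
  (2·δx/x)² = (2×0.0897)² = 0.0322;  (-3·δb/b)² = (-3×0.0705)² = 0.0448;  (1·δq/q)² = (1×0.0257)² = 0.000660;  (2·δy/y)² = (2×0.115)² = 0.0527;  (1·δz/z)² = (1×0.0618)² = 0.00381
δQ/Q = √(0.134) = 0.366
Q = 1.22e+08, so δQ = 0.366 × 1.22e+08 = 4.47e+07.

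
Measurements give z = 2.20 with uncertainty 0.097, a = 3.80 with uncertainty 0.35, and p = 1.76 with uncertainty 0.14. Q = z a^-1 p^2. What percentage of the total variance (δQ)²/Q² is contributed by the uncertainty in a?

(δQ/Q)² = (1·δz/z)² + (-1·δa/a)² + (2·δp/p)²
  z term: (1×0.0441)² = 0.00194
  a term: (-1×0.0921)² = 0.00848
  p term: (2×0.0795)² = 0.0253
Total = 0.0357. Share from a = 0.00848/0.0357 = 0.237.

23.7%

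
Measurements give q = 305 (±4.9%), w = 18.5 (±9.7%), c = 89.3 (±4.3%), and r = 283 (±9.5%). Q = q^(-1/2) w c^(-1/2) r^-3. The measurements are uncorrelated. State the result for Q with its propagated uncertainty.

Since Q is a product/quotient, work with relative uncertainties:
  (−½·δq/q)² = (-0.5×0.0490)² = 0.000600;  (1·δw/w)² = (1×0.0970)² = 0.00941;  (−½·δc/c)² = (-0.5×0.0430)² = 0.000462;  (-3·δr/r)² = (-3×0.0950)² = 0.0812
δQ/Q = √(0.0917) = 0.303
Q = 4.95e-09, so δQ = 0.303 × 4.95e-09 = 1.5e-09.

(4.95 ± 1.50) × 10^-9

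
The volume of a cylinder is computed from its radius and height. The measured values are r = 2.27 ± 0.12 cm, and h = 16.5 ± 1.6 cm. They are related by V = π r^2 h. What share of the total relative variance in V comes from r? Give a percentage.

54.3%

(δV/V)² = (2·δr/r)² + (1·δh/h)²
  r term: (2×0.0529)² = 0.0112
  h term: (1×0.0970)² = 0.00940
Total = 0.0206. Share from r = 0.0112/0.0206 = 0.543.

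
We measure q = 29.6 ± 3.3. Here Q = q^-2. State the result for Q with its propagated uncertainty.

0.00114 ± 0.000254

Q ∝ q^-2, so δQ/Q = |-2| · δq/q = 2 × 0.111 = 0.223.
Q = 0.00114, so δQ = 0.223 × 0.00114 = 0.000254.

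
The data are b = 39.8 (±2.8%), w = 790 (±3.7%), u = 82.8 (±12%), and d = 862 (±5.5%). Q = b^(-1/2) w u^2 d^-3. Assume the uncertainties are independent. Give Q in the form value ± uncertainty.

0.00134 ± 0.000394

Since Q is a product/quotient, work with relative uncertainties:
  (−½·δb/b)² = (-0.5×0.0280)² = 0.000196;  (1·δw/w)² = (1×0.0370)² = 0.00137;  (2·δu/u)² = (2×0.120)² = 0.0576;  (-3·δd/d)² = (-3×0.0550)² = 0.0272
δQ/Q = √(0.0864) = 0.294
Q = 0.00134, so δQ = 0.294 × 0.00134 = 0.000394.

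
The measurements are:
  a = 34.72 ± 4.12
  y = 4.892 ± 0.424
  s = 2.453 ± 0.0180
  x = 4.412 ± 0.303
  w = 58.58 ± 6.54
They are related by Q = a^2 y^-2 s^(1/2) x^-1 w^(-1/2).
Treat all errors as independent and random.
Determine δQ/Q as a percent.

30.7%

For a monomial Q ∝ a^2, y^-2, s^(1/2), x^-1, w^(-1/2), fractional errors add in quadrature:
  (2·δa/a)² = (2×0.119)² = 0.0563;  (-2·δy/y)² = (-2×0.0867)² = 0.0300;  (½·δs/s)² = (0.5×0.00734)² = 1.35e-05;  (-1·δx/x)² = (-1×0.0687)² = 0.00472;  (−½·δw/w)² = (-0.5×0.112)² = 0.00312
δQ/Q = √(0.0942) = 0.307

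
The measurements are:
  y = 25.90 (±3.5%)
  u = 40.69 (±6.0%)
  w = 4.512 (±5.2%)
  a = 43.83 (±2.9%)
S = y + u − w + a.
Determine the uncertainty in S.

For a sum/difference, combine absolute errors in quadrature:
  (δy)² = 0.822;  (δu)² = 5.96;  (δw)² = 0.0550;  (δa)² = 1.62
δS = √(8.45) = 2.91

2.91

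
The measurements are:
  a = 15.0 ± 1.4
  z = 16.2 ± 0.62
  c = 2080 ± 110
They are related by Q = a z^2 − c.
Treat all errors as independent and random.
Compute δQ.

Let p = a·z^2 = 3940. δp/p = √((1·δa/a)² + (2·δz/z)²) = √(0.00871 + 0.00586) = 0.121, so δp = 475.
Q = p − c: δQ = √(δp² + δc²) = √(2.26e+05 + 12100) = 488

488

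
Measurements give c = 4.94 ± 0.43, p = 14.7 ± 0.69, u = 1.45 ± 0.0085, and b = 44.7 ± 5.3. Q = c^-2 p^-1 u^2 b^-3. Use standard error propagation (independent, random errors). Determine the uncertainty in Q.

For a monomial Q ∝ c^-2, p^-1, u^2, b^-3, fractional errors add in quadrature:
  (-2·δc/c)² = (-2×0.0870)² = 0.0303;  (-1·δp/p)² = (-1×0.0469)² = 0.00220;  (2·δu/u)² = (2×0.00586)² = 0.000137;  (-3·δb/b)² = (-3×0.119)² = 0.127
δQ/Q = √(0.159) = 0.399
Q = 6.56e-08, so δQ = 0.399 × 6.56e-08 = 2.62e-08.

2.62e-08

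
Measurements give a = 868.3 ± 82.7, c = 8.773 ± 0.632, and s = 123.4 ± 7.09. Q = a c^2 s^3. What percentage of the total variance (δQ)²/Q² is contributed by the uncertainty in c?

(δQ/Q)² = (1·δa/a)² + (2·δc/c)² + (3·δs/s)²
  a term: (1×0.0952)² = 0.00907
  c term: (2×0.0720)² = 0.0208
  s term: (3×0.0575)² = 0.0297
Total = 0.0595. Share from c = 0.0208/0.0595 = 0.349.

34.9%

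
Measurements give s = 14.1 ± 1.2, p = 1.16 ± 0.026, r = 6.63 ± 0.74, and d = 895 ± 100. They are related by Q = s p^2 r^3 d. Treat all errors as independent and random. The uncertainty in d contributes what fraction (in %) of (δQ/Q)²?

9.33%

(δQ/Q)² = (1·δs/s)² + (2·δp/p)² + (3·δr/r)² + (1·δd/d)²
  s term: (1×0.0851)² = 0.00724
  p term: (2×0.0224)² = 0.00201
  r term: (3×0.112)² = 0.112
  d term: (1×0.112)² = 0.0125
Total = 0.134. Share from d = 0.0125/0.134 = 0.0933.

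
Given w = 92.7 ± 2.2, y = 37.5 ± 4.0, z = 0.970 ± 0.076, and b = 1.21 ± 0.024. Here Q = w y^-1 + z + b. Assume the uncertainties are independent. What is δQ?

Let p = w·y^-1 = 2.47. δp/p = √((1·δw/w)² + (-1·δy/y)²) = √(0.000563 + 0.0114) = 0.109, so δp = 0.270.
Q = p + z + b: δQ = √(δp² + δz² + δb²) = √(0.0730 + 0.00578 + 0.000576) = 0.282

0.282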